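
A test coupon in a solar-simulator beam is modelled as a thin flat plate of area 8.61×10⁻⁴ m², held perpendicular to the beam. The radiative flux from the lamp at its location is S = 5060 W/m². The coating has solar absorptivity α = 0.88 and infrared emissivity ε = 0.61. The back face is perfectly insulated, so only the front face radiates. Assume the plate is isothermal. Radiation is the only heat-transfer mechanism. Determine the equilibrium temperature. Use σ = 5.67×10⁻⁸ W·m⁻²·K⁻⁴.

At equilibrium, absorbed power = emitted power.
Absorbing cross-section = A = 8.610×10⁻⁴ m²; emitting surface = A = 8.610×10⁻⁴ m² (ratio 1).
αS·A_cross = εσ·A_surf·T⁴  ⇒  T⁴ = αS/(ε·1σ).
T⁴ = 0.880·5060/(0.61·1·5.67×10⁻⁸) = 1.287×10¹¹ K⁴.
T = (1.287×10¹¹)^(1/4).

T ≈ 599 K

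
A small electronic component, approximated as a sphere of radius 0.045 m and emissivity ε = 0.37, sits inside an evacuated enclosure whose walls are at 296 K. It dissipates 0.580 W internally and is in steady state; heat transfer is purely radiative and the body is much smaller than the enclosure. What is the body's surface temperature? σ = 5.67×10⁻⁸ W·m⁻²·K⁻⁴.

T ≈ 306 K

For a small grey body in a large enclosure, net radiated power = εσA(T⁴ − T_w⁴).
Steady state: P = εσA(T⁴ − T_w⁴) with A = 4πr² = 0.02545 m².
T⁴ = P/(εσA) + T_w⁴ = 0.580/(0.37·5.67×10⁻⁸·0.02545) + (296)⁴
    = 1.086×10⁹ + 7.677×10⁹ = 8.763×10⁹ K⁴.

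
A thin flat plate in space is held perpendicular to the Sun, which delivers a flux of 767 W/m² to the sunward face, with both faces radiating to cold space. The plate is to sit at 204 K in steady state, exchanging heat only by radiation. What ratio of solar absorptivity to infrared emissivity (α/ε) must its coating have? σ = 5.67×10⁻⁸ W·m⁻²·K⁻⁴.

Balance: αS·A = εσ·2A·T⁴ ⇒ α/ε = 2σT⁴/S.
α/ε = 2·5.67×10⁻⁸·(204)⁴/767 = 2·5.67×10⁻⁸·1.732×10⁹/767.

α/ε ≈ 0.256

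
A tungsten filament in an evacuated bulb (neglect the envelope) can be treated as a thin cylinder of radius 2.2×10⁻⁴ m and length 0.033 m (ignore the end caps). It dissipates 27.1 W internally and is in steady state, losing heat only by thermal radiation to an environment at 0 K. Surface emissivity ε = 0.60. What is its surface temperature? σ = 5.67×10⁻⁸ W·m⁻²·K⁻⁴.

T ≈ 2040 K

Steady state: internal power = radiated power, P = εσA T⁴.
Radiating area A = 2πrL = 4.562×10⁻⁵ m².
T⁴ = P/(εσA) = 27.1/(0.60·5.67×10⁻⁸·4.562×10⁻⁵) = 1.746×10¹³ K⁴.
T = (1.746×10¹³)^(1/4).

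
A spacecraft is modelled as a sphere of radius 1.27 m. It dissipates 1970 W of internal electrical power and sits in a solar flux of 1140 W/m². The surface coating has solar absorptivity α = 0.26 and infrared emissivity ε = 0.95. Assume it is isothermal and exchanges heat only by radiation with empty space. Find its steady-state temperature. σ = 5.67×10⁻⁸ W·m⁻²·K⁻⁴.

T ≈ 237 K

At steady state, absorbed solar power + internal power = radiated power.
Absorbed: α·S·A_cross = 0.26·1140·5.067 = 1502 W (cross-section πr²).
Total input = 1502 + 1970 = 3472 W.
Radiated: εσ·A_surf·T⁴ with A_surf = 4πr² = 20.27 m².
T⁴ = 3472/(0.95·5.67×10⁻⁸·20.27) = 3.180×10⁹ K⁴.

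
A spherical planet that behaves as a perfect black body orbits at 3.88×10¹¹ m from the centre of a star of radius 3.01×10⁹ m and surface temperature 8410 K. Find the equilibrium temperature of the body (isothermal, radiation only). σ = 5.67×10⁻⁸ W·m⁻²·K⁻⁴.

The star's surface emits σT_*⁴; at distance d the flux is S = σT_*⁴(R_*/d)².
S = 5.67×10⁻⁸·(8410)⁴·(3.01×10⁹/3.88×10¹¹)² = 17070 W/m².
For an isothermal sphere T⁴ = (1−a)S/(4σ) = 7.527×10¹⁰ K⁴.

T ≈ 524 K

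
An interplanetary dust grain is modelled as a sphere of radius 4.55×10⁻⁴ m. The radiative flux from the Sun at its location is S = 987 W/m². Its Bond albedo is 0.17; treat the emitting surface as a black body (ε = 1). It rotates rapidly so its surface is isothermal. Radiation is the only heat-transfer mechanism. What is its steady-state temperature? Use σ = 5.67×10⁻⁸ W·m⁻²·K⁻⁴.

At equilibrium, absorbed power = emitted power.
Absorbing cross-section = πr² = 6.504×10⁻⁷ m²; emitting surface = 4πr² = 2.602×10⁻⁶ m² (ratio 4).
(1−a)S·A_cross = εσ·A_surf·T⁴  ⇒  T⁴ = (1−a)S/(4σ).
T⁴ = 0.830·987/(4·5.67×10⁻⁸) = 3.612×10⁹ K⁴.
T = (3.612×10⁹)^(1/4).

T ≈ 245 K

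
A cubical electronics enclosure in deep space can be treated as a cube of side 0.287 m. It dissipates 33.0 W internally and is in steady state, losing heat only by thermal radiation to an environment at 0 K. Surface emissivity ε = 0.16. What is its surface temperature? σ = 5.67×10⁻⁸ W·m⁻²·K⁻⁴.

T ≈ 293 K

Steady state: internal power = radiated power, P = εσA T⁴.
Radiating area A = 6L² = 0.4942 m².
T⁴ = P/(εσA) = 33.0/(0.16·5.67×10⁻⁸·0.4942) = 7.360×10⁹ K⁴.
T = (7.360×10⁹)^(1/4).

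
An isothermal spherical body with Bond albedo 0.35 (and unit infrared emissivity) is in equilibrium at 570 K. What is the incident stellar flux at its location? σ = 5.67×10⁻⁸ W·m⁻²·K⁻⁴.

S ≈ 36800 W/m²

(1−a)S·πr² = σ·4πr²·T⁴ ⇒ S = 4σT⁴/(1−a).
S = 4·5.67×10⁻⁸·1.056×10¹¹/0.650.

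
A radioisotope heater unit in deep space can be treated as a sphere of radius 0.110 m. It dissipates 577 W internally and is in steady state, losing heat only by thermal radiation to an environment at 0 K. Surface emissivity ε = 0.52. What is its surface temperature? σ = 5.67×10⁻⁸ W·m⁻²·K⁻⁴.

T ≈ 599 K

Steady state: internal power = radiated power, P = εσA T⁴.
Radiating area A = 4πr² = 0.1521 m².
T⁴ = P/(εσA) = 577/(0.52·5.67×10⁻⁸·0.1521) = 1.287×10¹¹ K⁴.
T = (1.287×10¹¹)^(1/4).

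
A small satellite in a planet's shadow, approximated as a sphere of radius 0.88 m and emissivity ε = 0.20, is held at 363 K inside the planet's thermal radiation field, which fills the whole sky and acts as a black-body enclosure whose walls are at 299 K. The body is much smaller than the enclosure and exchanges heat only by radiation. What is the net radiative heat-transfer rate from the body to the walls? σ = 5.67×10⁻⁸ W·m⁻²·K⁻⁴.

P_net ≈ 1030 W

For a small grey body in a large enclosure: P_net = εσA(T_body⁴ − T_wall⁴).
A = 4πr² = 9.731 m²; T_body⁴ − T_wall⁴ = 1.736×10¹⁰ − 7.993×10⁹ = 9.371×10⁹ K⁴.
|P_net| = 0.20·5.67×10⁻⁸·9.731·9.371×10⁹.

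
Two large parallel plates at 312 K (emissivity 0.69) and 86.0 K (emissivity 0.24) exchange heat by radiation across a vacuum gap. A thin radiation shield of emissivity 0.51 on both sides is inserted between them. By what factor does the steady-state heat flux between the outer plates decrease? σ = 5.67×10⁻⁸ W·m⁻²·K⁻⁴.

Without shield: q₀ = σΔ(T⁴)/(1/ε₁+1/ε₂−1) with denominator 4.616.
With shield the two gaps are in series; the resistances add: (1/ε₁+1/ε_s−1)+(1/ε_s+1/ε₂−1) = 2.410+5.127 = 7.538.
Heat-flux ratio q₀/q = 7.538/4.616.

factor ≈ 1.63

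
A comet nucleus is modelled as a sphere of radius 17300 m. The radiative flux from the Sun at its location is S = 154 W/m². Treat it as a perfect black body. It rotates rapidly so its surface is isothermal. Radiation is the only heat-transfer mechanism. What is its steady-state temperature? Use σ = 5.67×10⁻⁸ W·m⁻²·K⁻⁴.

T ≈ 161 K

At equilibrium, absorbed power = emitted power.
Absorbing cross-section = πr² = 9.402×10⁸ m²; emitting surface = 4πr² = 3.761×10⁹ m² (ratio 4).
S·A_cross = εσ·A_surf·T⁴  ⇒  T⁴ = S/(4σ).
T⁴ = 1.00·154/(4·5.67×10⁻⁸) = 6.790×10⁸ K⁴.
T = (6.790×10⁸)^(1/4).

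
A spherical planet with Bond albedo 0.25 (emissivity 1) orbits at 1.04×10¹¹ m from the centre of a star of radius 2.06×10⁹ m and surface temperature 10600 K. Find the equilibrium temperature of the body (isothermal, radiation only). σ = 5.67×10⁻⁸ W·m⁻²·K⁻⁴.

The star's surface emits σT_*⁴; at distance d the flux is S = σT_*⁴(R_*/d)².
S = 5.67×10⁻⁸·(10600)⁴·(2.06×10⁹/1.04×10¹¹)² = 2.808×10⁵ W/m².
For an isothermal sphere T⁴ = (1−a)S/(4σ) = 9.287×10¹¹ K⁴.

T ≈ 982 K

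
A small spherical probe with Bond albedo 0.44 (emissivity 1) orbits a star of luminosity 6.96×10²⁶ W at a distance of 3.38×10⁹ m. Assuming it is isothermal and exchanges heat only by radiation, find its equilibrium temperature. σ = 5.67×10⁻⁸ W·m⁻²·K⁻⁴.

T ≈ 1860 K

First find the stellar flux at distance d: S = L/(4πd²) = 6.96×10²⁶/(4π·(3.38×10⁹)²) = 4.848×10⁶ W/m².
For an isothermal sphere, absorbed (1−a)S·πr² = emitted σ·4πr²·T⁴, so T⁴ = (1−a)S/(4σ).
T⁴ = 0.560·4.848×10⁶/(4·5.67×10⁻⁸) = 1.197×10¹³ K⁴.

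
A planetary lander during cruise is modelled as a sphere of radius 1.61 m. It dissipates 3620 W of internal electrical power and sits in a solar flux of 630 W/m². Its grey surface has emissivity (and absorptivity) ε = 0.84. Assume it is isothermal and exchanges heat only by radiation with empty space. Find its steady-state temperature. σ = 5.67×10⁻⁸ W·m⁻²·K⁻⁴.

At steady state, absorbed solar power + internal power = radiated power.
Absorbed: α·S·A_cross = 0.84·630·8.143 = 4309 W (cross-section πr²).
Total input = 4309 + 3620 = 7929 W.
Radiated: εσ·A_surf·T⁴ with A_surf = 4πr² = 32.57 m².
T⁴ = 7929/(0.84·5.67×10⁻⁸·32.57) = 5.111×10⁹ K⁴.

T ≈ 267 K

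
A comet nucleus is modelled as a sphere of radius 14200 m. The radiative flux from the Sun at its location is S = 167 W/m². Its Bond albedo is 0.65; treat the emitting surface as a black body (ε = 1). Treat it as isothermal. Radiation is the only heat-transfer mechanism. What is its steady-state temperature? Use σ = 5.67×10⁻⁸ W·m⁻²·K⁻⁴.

T ≈ 127 K

At equilibrium, absorbed power = emitted power.
Absorbing cross-section = πr² = 6.335×10⁸ m²; emitting surface = 4πr² = 2.534×10⁹ m² (ratio 4).
(1−a)S·A_cross = εσ·A_surf·T⁴  ⇒  T⁴ = (1−a)S/(4σ).
T⁴ = 0.350·167/(4·5.67×10⁻⁸) = 2.577×10⁸ K⁴.
T = (2.577×10⁸)^(1/4).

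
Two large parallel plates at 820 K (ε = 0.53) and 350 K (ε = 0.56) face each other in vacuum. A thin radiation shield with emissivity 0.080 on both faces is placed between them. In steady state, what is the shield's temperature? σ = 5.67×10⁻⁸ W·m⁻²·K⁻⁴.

In steady state the net flux on the hot side equals that on the cold side.
σ(T₁⁴−T_s⁴)/D₁ = σ(T_s⁴−T₂⁴)/D₂, with D₁ = 1/ε₁+1/ε_s−1 = 13.39, D₂ = 1/ε_s+1/ε₂−1 = 13.29.
Solve for T_s⁴: T_s⁴ = (D₂·T₁⁴ + D₁·T₂⁴)/(D₁+D₂) = 2.327×10¹¹ K⁴.

T_s ≈ 695 K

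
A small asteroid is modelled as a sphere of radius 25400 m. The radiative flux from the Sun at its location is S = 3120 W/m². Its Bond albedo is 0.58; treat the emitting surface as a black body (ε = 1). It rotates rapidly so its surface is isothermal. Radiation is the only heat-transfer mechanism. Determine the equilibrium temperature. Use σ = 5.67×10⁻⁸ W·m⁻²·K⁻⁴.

T ≈ 276 K

At equilibrium, absorbed power = emitted power.
Absorbing cross-section = πr² = 2.027×10⁹ m²; emitting surface = 4πr² = 8.107×10⁹ m² (ratio 4).
(1−a)S·A_cross = εσ·A_surf·T⁴  ⇒  T⁴ = (1−a)S/(4σ).
T⁴ = 0.420·3120/(4·5.67×10⁻⁸) = 5.778×10⁹ K⁴.
T = (5.778×10⁹)^(1/4).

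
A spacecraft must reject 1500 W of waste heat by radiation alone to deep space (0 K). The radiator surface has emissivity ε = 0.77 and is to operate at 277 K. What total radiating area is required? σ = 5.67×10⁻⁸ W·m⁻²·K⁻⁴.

P = εσA T⁴ ⇒ A = P/(εσT⁴).
T⁴ = 5.887×10⁹ K⁴.
A = 1500/(0.77 × 5.67×10⁻⁸ × 5.887×10⁹).

A ≈ 5.84 m²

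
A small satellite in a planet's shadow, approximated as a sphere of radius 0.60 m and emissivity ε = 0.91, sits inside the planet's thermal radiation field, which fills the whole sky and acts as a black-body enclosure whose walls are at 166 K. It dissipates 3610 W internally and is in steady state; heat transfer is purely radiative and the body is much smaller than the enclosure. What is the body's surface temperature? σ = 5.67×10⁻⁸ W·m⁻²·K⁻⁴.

T ≈ 357 K

For a small grey body in a large enclosure, net radiated power = εσA(T⁴ − T_w⁴).
Steady state: P = εσA(T⁴ − T_w⁴) with A = 4πr² = 4.524 m².
T⁴ = P/(εσA) + T_w⁴ = 3610/(0.91·5.67×10⁻⁸·4.524) + (166)⁴
    = 1.547×10¹⁰ + 7.593×10⁸ = 1.623×10¹⁰ K⁴.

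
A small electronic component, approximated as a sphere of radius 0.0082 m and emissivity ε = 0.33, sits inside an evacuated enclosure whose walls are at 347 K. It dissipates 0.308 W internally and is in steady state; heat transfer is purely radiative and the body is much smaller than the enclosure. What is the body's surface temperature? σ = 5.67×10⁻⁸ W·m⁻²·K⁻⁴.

For a small grey body in a large enclosure, net radiated power = εσA(T⁴ − T_w⁴).
Steady state: P = εσA(T⁴ − T_w⁴) with A = 4πr² = 8.450×10⁻⁴ m².
T⁴ = P/(εσA) + T_w⁴ = 0.308/(0.33·5.67×10⁻⁸·8.450×10⁻⁴) + (347)⁴
    = 1.948×10¹⁰ + 1.450×10¹⁰ = 3.398×10¹⁰ K⁴.

T ≈ 429 K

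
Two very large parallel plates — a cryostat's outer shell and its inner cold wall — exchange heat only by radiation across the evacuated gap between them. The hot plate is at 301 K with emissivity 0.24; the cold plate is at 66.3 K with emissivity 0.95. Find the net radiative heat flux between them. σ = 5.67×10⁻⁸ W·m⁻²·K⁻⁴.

For two infinite grey parallel plates, q = σ(T₁⁴ − T₂⁴)/(1/ε₁ + 1/ε₂ − 1).
T₁⁴ − T₂⁴ = 8.209×10⁹ − 1.932×10⁷ = 8.189×10⁹ K⁴.
1/ε₁ + 1/ε₂ − 1 = 4.167 + 1.053 − 1 = 4.219.
q = 5.67×10⁻⁸ × 8.189×10⁹ / 4.219.

q ≈ 110 W/m²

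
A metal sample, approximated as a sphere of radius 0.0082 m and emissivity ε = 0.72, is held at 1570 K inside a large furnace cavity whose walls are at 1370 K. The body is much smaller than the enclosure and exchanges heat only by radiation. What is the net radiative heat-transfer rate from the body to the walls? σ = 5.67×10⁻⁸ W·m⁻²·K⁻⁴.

P_net ≈ 88.1 W

For a small grey body in a large enclosure: P_net = εσA(T_body⁴ − T_wall⁴).
A = 4πr² = 8.450×10⁻⁴ m²; T_body⁴ − T_wall⁴ = 6.076×10¹² − 3.523×10¹² = 2.553×10¹² K⁴.
|P_net| = 0.72·5.67×10⁻⁸·8.450×10⁻⁴·2.553×10¹².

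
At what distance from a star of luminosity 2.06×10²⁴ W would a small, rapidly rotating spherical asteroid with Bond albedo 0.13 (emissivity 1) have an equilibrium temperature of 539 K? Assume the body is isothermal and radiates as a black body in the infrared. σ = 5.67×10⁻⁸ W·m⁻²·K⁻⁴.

d ≈ 2.73×10⁹ m

For an isothermal black-emitting sphere, (1−a)S·πr² = σ·4πr²·T⁴ ⇒ S = 4σT⁴/(1−a).
S = 4·5.67×10⁻⁸·(539)⁴/0.870 = 22000 W/m².
Flux falls as S = L/(4πd²), so d = √(L/(4πS)) = √(2.06×10²⁴/(4π·22000)).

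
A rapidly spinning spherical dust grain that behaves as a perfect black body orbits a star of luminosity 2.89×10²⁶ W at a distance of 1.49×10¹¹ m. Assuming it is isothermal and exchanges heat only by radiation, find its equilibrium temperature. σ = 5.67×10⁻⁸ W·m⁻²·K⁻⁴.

T ≈ 260 K

First find the stellar flux at distance d: S = L/(4πd²) = 2.89×10²⁶/(4π·(1.49×10¹¹)²) = 1036 W/m².
For an isothermal sphere, absorbed (1−a)S·πr² = emitted σ·4πr²·T⁴, so T⁴ = (1−a)S/(4σ).
T⁴ = 1.00·1036/(4·5.67×10⁻⁸) = 4.567×10⁹ K⁴.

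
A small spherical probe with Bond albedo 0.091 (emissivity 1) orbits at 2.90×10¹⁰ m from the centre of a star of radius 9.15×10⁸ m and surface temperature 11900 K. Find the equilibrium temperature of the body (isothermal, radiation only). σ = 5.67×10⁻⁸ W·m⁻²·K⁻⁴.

T ≈ 1460 K

The star's surface emits σT_*⁴; at distance d the flux is S = σT_*⁴(R_*/d)².
S = 5.67×10⁻⁸·(11900)⁴·(9.15×10⁸/2.90×10¹⁰)² = 1.132×10⁶ W/m².
For an isothermal sphere T⁴ = (1−a)S/(4σ) = 4.537×10¹² K⁴.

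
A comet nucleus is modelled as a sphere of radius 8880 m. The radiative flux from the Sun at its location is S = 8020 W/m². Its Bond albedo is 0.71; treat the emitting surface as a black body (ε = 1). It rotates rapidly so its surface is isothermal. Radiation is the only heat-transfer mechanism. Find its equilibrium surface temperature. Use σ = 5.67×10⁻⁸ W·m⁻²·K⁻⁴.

T ≈ 318 K

At equilibrium, absorbed power = emitted power.
Absorbing cross-section = πr² = 2.477×10⁸ m²; emitting surface = 4πr² = 9.909×10⁸ m² (ratio 4).
(1−a)S·A_cross = εσ·A_surf·T⁴  ⇒  T⁴ = (1−a)S/(4σ).
T⁴ = 0.290·8020/(4·5.67×10⁻⁸) = 1.025×10¹⁰ K⁴.
T = (1.025×10¹⁰)^(1/4).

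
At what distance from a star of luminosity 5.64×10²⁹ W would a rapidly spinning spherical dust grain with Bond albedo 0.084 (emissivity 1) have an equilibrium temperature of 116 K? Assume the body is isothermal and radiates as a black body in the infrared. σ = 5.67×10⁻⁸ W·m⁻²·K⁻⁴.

For an isothermal black-emitting sphere, (1−a)S·πr² = σ·4πr²·T⁴ ⇒ S = 4σT⁴/(1−a).
S = 4·5.67×10⁻⁸·(116)⁴/0.916 = 44.83 W/m².
Flux falls as S = L/(4πd²), so d = √(L/(4πS)) = √(5.64×10²⁹/(4π·44.83)).

d ≈ 3.16×10¹³ m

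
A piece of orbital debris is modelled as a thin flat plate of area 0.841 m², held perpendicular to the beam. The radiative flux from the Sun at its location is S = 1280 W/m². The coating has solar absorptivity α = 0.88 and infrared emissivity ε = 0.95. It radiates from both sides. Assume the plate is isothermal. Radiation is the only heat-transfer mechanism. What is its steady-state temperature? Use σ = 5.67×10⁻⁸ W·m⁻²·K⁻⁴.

T ≈ 320 K

At equilibrium, absorbed power = emitted power.
Absorbing cross-section = A = 0.8410 m²; emitting surface = 2A = 1.682 m² (ratio 2).
αS·A_cross = εσ·A_surf·T⁴  ⇒  T⁴ = αS/(ε·2σ).
T⁴ = 0.880·1280/(0.95·2·5.67×10⁻⁸) = 1.046×10¹⁰ K⁴.
T = (1.046×10¹⁰)^(1/4).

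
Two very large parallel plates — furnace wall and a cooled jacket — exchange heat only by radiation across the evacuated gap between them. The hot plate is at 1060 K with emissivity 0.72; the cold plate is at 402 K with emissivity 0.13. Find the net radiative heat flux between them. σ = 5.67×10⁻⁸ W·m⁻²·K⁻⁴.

For two infinite grey parallel plates, q = σ(T₁⁴ − T₂⁴)/(1/ε₁ + 1/ε₂ − 1).
T₁⁴ − T₂⁴ = 1.262×10¹² − 2.612×10¹⁰ = 1.236×10¹² K⁴.
1/ε₁ + 1/ε₂ − 1 = 1.389 + 7.692 − 1 = 8.081.
q = 5.67×10⁻⁸ × 1.236×10¹² / 8.081.

q ≈ 8670 W/m²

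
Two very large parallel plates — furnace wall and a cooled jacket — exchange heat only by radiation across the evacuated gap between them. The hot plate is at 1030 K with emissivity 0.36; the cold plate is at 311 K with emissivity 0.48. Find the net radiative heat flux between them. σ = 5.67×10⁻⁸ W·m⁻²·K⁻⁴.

For two infinite grey parallel plates, q = σ(T₁⁴ − T₂⁴)/(1/ε₁ + 1/ε₂ − 1).
T₁⁴ − T₂⁴ = 1.126×10¹² − 9.355×10⁹ = 1.116×10¹² K⁴.
1/ε₁ + 1/ε₂ − 1 = 2.778 + 2.083 − 1 = 3.861.
q = 5.67×10⁻⁸ × 1.116×10¹² / 3.861.

q ≈ 16400 W/m²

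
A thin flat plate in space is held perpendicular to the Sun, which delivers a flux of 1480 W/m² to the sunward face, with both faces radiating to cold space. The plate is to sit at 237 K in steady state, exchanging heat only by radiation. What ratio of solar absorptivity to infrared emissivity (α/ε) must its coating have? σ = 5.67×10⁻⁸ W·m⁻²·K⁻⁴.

α/ε ≈ 0.242

Balance: αS·A = εσ·2A·T⁴ ⇒ α/ε = 2σT⁴/S.
α/ε = 2·5.67×10⁻⁸·(237)⁴/1480 = 2·5.67×10⁻⁸·3.155×10⁹/1480.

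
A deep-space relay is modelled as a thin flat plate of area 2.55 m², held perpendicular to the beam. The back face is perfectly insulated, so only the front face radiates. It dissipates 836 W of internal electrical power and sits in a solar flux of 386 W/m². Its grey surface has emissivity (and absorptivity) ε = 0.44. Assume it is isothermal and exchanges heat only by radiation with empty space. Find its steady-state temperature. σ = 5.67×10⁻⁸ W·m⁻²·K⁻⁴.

At steady state, absorbed solar power + internal power = radiated power.
Absorbed: α·S·A_cross = 0.44·386·2.550 = 433.1 W (cross-section A).
Total input = 433.1 + 836 = 1269 W.
Radiated: εσ·A_surf·T⁴ with A_surf = A = 2.550 m².
T⁴ = 1269/(0.44·5.67×10⁻⁸·2.550) = 1.995×10¹⁰ K⁴.

T ≈ 376 K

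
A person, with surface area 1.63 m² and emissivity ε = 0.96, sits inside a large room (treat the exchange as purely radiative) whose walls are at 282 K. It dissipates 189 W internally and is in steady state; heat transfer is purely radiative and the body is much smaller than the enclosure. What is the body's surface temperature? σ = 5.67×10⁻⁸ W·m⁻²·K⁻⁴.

T ≈ 303 K

For a small grey body in a large enclosure, net radiated power = εσA(T⁴ − T_w⁴).
Steady state: P = εσA(T⁴ − T_w⁴) with A = 1.63 m².
T⁴ = P/(εσA) + T_w⁴ = 189/(0.96·5.67×10⁻⁸·1.630) + (282)⁴
    = 2.130×10⁹ + 6.324×10⁹ = 8.454×10⁹ K⁴.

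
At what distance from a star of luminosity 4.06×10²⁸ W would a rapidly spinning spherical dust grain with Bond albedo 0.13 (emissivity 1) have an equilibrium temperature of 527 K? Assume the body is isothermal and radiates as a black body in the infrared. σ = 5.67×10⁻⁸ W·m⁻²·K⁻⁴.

d ≈ 4.01×10¹¹ m

For an isothermal black-emitting sphere, (1−a)S·πr² = σ·4πr²·T⁴ ⇒ S = 4σT⁴/(1−a).
S = 4·5.67×10⁻⁸·(527)⁴/0.870 = 20110 W/m².
Flux falls as S = L/(4πd²), so d = √(L/(4πS)) = √(4.06×10²⁸/(4π·20110)).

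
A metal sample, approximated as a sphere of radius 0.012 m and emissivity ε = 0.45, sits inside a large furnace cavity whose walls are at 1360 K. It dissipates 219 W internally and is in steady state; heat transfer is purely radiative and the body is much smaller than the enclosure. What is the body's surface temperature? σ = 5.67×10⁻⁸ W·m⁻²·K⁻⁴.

T ≈ 1690 K

For a small grey body in a large enclosure, net radiated power = εσA(T⁴ − T_w⁴).
Steady state: P = εσA(T⁴ − T_w⁴) with A = 4πr² = 0.001810 m².
T⁴ = P/(εσA) + T_w⁴ = 219/(0.45·5.67×10⁻⁸·0.001810) + (1360)⁴
    = 4.743×10¹² + 3.421×10¹² = 8.164×10¹² K⁴.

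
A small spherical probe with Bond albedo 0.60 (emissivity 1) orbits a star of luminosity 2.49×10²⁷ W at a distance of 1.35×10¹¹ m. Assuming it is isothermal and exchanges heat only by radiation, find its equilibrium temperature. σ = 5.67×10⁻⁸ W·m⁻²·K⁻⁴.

T ≈ 372 K

First find the stellar flux at distance d: S = L/(4πd²) = 2.49×10²⁷/(4π·(1.35×10¹¹)²) = 10870 W/m².
For an isothermal sphere, absorbed (1−a)S·πr² = emitted σ·4πr²·T⁴, so T⁴ = (1−a)S/(4σ).
T⁴ = 0.400·10870/(4·5.67×10⁻⁸) = 1.918×10¹⁰ K⁴.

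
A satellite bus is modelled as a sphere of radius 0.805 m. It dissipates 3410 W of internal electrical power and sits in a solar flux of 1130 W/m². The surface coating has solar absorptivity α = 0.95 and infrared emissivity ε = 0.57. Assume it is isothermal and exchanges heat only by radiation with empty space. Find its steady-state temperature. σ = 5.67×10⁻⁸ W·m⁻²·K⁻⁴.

T ≈ 382 K

At steady state, absorbed solar power + internal power = radiated power.
Absorbed: α·S·A_cross = 0.95·1130·2.036 = 2185 W (cross-section πr²).
Total input = 2185 + 3410 = 5595 W.
Radiated: εσ·A_surf·T⁴ with A_surf = 4πr² = 8.143 m².
T⁴ = 5595/(0.57·5.67×10⁻⁸·8.143) = 2.126×10¹⁰ K⁴.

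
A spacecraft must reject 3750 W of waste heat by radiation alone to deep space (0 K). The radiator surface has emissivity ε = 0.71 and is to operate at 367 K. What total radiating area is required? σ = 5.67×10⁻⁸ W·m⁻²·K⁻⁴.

P = εσA T⁴ ⇒ A = P/(εσT⁴).
T⁴ = 1.814×10¹⁰ K⁴.
A = 3750/(0.71 × 5.67×10⁻⁸ × 1.814×10¹⁰).

A ≈ 5.13 m²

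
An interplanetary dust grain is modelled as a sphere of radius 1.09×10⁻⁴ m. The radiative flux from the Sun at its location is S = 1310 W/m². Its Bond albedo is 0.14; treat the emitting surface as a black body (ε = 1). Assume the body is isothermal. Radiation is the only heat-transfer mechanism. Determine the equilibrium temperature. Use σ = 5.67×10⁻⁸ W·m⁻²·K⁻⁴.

At equilibrium, absorbed power = emitted power.
Absorbing cross-section = πr² = 3.733×10⁻⁸ m²; emitting surface = 4πr² = 1.493×10⁻⁷ m² (ratio 4).
(1−a)S·A_cross = εσ·A_surf·T⁴  ⇒  T⁴ = (1−a)S/(4σ).
T⁴ = 0.860·1310/(4·5.67×10⁻⁸) = 4.967×10⁹ K⁴.
T = (4.967×10⁹)^(1/4).

T ≈ 265 K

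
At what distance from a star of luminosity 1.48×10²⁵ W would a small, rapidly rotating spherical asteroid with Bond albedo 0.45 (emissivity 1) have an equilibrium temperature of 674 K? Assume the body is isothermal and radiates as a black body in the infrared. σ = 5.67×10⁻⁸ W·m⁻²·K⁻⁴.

For an isothermal black-emitting sphere, (1−a)S·πr² = σ·4πr²·T⁴ ⇒ S = 4σT⁴/(1−a).
S = 4·5.67×10⁻⁸·(674)⁴/0.550 = 85100 W/m².
Flux falls as S = L/(4πd²), so d = √(L/(4πS)) = √(1.48×10²⁵/(4π·85100)).

d ≈ 3.72×10⁹ m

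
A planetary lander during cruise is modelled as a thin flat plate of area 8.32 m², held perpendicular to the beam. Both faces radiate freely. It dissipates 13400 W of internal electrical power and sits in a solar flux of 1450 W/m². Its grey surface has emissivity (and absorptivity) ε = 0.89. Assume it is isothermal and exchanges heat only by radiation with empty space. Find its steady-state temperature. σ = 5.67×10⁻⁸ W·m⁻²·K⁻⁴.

T ≈ 412 K

At steady state, absorbed solar power + internal power = radiated power.
Absorbed: α·S·A_cross = 0.89·1450·8.320 = 10740 W (cross-section A).
Total input = 10740 + 13400 = 24140 W.
Radiated: εσ·A_surf·T⁴ with A_surf = 2A = 16.64 m².
T⁴ = 24140/(0.89·5.67×10⁻⁸·16.64) = 2.874×10¹⁰ K⁴.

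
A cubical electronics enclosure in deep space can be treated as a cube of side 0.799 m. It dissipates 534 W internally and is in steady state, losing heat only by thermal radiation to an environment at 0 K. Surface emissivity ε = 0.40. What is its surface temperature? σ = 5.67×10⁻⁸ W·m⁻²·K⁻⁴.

T ≈ 280 K

Steady state: internal power = radiated power, P = εσA T⁴.
Radiating area A = 6L² = 3.830 m².
T⁴ = P/(εσA) = 534/(0.40·5.67×10⁻⁸·3.830) = 6.147×10⁹ K⁴.
T = (6.147×10⁹)^(1/4).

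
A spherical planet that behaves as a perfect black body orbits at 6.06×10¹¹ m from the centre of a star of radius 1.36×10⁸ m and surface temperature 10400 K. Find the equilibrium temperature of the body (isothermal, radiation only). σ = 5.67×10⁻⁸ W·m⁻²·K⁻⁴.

T ≈ 110 K

The star's surface emits σT_*⁴; at distance d the flux is S = σT_*⁴(R_*/d)².
S = 5.67×10⁻⁸·(10400)⁴·(1.36×10⁸/6.06×10¹¹)² = 33.41 W/m².
For an isothermal sphere T⁴ = (1−a)S/(4σ) = 1.473×10⁸ K⁴.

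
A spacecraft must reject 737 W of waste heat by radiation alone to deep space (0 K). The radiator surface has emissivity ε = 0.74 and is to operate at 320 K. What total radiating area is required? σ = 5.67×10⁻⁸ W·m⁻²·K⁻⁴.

P = εσA T⁴ ⇒ A = P/(εσT⁴).
T⁴ = 1.049×10¹⁰ K⁴.
A = 737/(0.74 × 5.67×10⁻⁸ × 1.049×10¹⁰).

A ≈ 1.68 m²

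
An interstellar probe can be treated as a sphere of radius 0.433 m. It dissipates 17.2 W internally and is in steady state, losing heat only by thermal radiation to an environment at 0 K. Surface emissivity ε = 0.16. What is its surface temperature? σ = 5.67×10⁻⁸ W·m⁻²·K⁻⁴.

Steady state: internal power = radiated power, P = εσA T⁴.
Radiating area A = 4πr² = 2.356 m².
T⁴ = P/(εσA) = 17.2/(0.16·5.67×10⁻⁸·2.356) = 8.047×10⁸ K⁴.
T = (8.047×10⁸)^(1/4).

T ≈ 168 K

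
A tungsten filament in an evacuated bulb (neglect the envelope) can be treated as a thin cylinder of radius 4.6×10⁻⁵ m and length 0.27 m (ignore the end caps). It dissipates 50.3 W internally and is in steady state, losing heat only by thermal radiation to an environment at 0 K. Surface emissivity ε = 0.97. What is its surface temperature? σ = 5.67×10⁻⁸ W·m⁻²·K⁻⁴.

T ≈ 1850 K

Steady state: internal power = radiated power, P = εσA T⁴.
Radiating area A = 2πrL = 7.804×10⁻⁵ m².
T⁴ = P/(εσA) = 50.3/(0.97·5.67×10⁻⁸·7.804×10⁻⁵) = 1.172×10¹³ K⁴.
T = (1.172×10¹³)^(1/4).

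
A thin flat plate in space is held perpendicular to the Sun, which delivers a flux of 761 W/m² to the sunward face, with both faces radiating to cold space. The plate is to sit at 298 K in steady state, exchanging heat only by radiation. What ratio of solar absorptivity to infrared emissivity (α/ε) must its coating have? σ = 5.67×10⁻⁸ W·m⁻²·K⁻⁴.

α/ε ≈ 1.18

Balance: αS·A = εσ·2A·T⁴ ⇒ α/ε = 2σT⁴/S.
α/ε = 2·5.67×10⁻⁸·(298)⁴/761 = 2·5.67×10⁻⁸·7.886×10⁹/761.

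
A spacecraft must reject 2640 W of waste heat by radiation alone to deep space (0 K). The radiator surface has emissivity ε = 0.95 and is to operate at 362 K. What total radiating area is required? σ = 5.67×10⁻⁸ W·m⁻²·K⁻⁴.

P = εσA T⁴ ⇒ A = P/(εσT⁴).
T⁴ = 1.717×10¹⁰ K⁴.
A = 2640/(0.95 × 5.67×10⁻⁸ × 1.717×10¹⁰).

A ≈ 2.85 m²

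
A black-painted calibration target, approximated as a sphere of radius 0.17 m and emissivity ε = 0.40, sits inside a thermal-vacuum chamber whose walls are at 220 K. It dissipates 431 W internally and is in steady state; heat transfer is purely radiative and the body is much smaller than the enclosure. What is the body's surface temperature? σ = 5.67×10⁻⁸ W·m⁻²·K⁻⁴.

For a small grey body in a large enclosure, net radiated power = εσA(T⁴ − T_w⁴).
Steady state: P = εσA(T⁴ − T_w⁴) with A = 4πr² = 0.3632 m².
T⁴ = P/(εσA) + T_w⁴ = 431/(0.40·5.67×10⁻⁸·0.3632) + (220)⁴
    = 5.233×10¹⁰ + 2.343×10⁹ = 5.467×10¹⁰ K⁴.

T ≈ 484 K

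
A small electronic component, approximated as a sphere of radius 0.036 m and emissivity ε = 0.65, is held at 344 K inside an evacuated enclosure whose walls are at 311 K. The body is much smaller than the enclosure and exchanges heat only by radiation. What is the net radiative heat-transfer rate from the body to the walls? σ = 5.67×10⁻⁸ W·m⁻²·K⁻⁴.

P_net ≈ 2.79 W

For a small grey body in a large enclosure: P_net = εσA(T_body⁴ − T_wall⁴).
A = 4πr² = 0.01629 m²; T_body⁴ − T_wall⁴ = 1.400×10¹⁰ − 9.355×10⁹ = 4.648×10⁹ K⁴.
|P_net| = 0.65·5.67×10⁻⁸·0.01629·4.648×10⁹.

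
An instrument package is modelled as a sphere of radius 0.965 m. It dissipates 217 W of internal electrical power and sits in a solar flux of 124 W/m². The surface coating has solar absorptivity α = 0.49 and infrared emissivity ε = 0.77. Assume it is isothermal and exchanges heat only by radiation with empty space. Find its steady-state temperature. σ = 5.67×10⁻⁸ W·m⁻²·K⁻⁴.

At steady state, absorbed solar power + internal power = radiated power.
Absorbed: α·S·A_cross = 0.49·124·2.926 = 177.8 W (cross-section πr²).
Total input = 177.8 + 217 = 394.8 W.
Radiated: εσ·A_surf·T⁴ with A_surf = 4πr² = 11.70 m².
T⁴ = 394.8/(0.77·5.67×10⁻⁸·11.70) = 7.727×10⁸ K⁴.

T ≈ 167 K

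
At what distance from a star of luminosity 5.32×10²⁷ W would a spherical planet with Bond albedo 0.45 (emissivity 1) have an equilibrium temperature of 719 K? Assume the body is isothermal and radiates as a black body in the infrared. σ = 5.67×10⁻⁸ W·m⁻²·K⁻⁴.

d ≈ 6.20×10¹⁰ m

For an isothermal black-emitting sphere, (1−a)S·πr² = σ·4πr²·T⁴ ⇒ S = 4σT⁴/(1−a).
S = 4·5.67×10⁻⁸·(719)⁴/0.550 = 1.102×10⁵ W/m².
Flux falls as S = L/(4πd²), so d = √(L/(4πS)) = √(5.32×10²⁷/(4π·1.102×10⁵)).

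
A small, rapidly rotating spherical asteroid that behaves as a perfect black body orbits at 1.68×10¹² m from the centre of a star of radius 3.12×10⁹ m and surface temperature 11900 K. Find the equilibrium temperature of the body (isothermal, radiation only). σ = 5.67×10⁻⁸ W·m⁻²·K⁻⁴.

T ≈ 363 K

The star's surface emits σT_*⁴; at distance d the flux is S = σT_*⁴(R_*/d)².
S = 5.67×10⁻⁸·(11900)⁴·(3.12×10⁹/1.68×10¹²)² = 3922 W/m².
For an isothermal sphere T⁴ = (1−a)S/(4σ) = 1.729×10¹⁰ K⁴.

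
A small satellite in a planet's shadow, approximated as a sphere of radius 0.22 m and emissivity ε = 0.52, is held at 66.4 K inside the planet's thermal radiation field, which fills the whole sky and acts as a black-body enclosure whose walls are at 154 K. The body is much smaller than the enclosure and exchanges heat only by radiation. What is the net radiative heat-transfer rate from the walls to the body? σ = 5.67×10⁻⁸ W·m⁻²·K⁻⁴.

For a small grey body in a large enclosure: P_net = εσA(T_body⁴ − T_wall⁴).
A = 4πr² = 0.6082 m²; T_body⁴ − T_wall⁴ = 1.944×10⁷ − 5.624×10⁸ = -5.430×10⁸ K⁴.
|P_net| = 0.52·5.67×10⁻⁸·0.6082·5.430×10⁸.

P_net ≈ 9.74 W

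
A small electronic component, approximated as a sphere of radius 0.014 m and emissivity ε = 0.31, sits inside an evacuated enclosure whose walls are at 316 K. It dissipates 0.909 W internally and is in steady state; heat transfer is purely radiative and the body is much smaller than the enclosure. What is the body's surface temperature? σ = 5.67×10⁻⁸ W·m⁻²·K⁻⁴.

For a small grey body in a large enclosure, net radiated power = εσA(T⁴ − T_w⁴).
Steady state: P = εσA(T⁴ − T_w⁴) with A = 4πr² = 0.002463 m².
T⁴ = P/(εσA) + T_w⁴ = 0.909/(0.31·5.67×10⁻⁸·0.002463) + (316)⁴
    = 2.100×10¹⁰ + 9.971×10⁹ = 3.097×10¹⁰ K⁴.

T ≈ 419 K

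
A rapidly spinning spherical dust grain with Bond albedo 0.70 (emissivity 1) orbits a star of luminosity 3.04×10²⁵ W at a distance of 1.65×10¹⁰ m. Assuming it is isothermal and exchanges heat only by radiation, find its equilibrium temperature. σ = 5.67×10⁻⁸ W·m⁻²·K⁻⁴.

T ≈ 329 K

First find the stellar flux at distance d: S = L/(4πd²) = 3.04×10²⁵/(4π·(1.65×10¹⁰)²) = 8886 W/m².
For an isothermal sphere, absorbed (1−a)S·πr² = emitted σ·4πr²·T⁴, so T⁴ = (1−a)S/(4σ).
T⁴ = 0.300·8886/(4·5.67×10⁻⁸) = 1.175×10¹⁰ K⁴.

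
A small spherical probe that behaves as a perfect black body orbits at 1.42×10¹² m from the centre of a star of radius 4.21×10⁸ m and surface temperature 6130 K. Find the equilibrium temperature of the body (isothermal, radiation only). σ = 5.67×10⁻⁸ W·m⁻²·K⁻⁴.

The star's surface emits σT_*⁴; at distance d the flux is S = σT_*⁴(R_*/d)².
S = 5.67×10⁻⁸·(6130)⁴·(4.21×10⁸/1.42×10¹²)² = 7.037 W/m².
For an isothermal sphere T⁴ = (1−a)S/(4σ) = 3.103×10⁷ K⁴.

T ≈ 74.6 K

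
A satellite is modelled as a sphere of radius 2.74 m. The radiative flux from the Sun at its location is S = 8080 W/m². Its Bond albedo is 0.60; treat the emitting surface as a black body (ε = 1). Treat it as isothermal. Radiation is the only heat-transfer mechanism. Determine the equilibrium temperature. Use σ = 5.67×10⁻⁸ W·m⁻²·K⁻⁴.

T ≈ 346 K

At equilibrium, absorbed power = emitted power.
Absorbing cross-section = πr² = 23.59 m²; emitting surface = 4πr² = 94.34 m² (ratio 4).
(1−a)S·A_cross = εσ·A_surf·T⁴  ⇒  T⁴ = (1−a)S/(4σ).
T⁴ = 0.400·8080/(4·5.67×10⁻⁸) = 1.425×10¹⁰ K⁴.
T = (1.425×10¹⁰)^(1/4).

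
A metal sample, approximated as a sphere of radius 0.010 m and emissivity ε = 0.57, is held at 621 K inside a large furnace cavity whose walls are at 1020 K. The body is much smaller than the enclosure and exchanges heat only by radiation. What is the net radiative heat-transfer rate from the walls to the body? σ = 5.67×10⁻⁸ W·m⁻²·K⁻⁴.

For a small grey body in a large enclosure: P_net = εσA(T_body⁴ − T_wall⁴).
A = 4πr² = 0.001257 m²; T_body⁴ − T_wall⁴ = 1.487×10¹¹ − 1.082×10¹² = -9.337×10¹¹ K⁴.
|P_net| = 0.57·5.67×10⁻⁸·0.001257·9.337×10¹¹.

P_net ≈ 37.9 W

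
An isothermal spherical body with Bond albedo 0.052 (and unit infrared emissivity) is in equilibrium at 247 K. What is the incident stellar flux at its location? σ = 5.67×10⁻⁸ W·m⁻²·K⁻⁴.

S ≈ 890 W/m²

(1−a)S·πr² = σ·4πr²·T⁴ ⇒ S = 4σT⁴/(1−a).
S = 4·5.67×10⁻⁸·3.722×10⁹/0.948.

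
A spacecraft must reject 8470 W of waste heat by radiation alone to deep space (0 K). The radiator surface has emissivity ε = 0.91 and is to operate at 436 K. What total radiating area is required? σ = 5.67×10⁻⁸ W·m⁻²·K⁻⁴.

A ≈ 4.54 m²

P = εσA T⁴ ⇒ A = P/(εσT⁴).
T⁴ = 3.614×10¹⁰ K⁴.
A = 8470/(0.91 × 5.67×10⁻⁸ × 3.614×10¹⁰).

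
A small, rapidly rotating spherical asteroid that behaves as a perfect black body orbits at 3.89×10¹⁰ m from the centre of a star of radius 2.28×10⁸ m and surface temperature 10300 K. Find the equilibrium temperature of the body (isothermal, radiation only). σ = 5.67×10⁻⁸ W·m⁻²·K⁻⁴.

T ≈ 558 K

The star's surface emits σT_*⁴; at distance d the flux is S = σT_*⁴(R_*/d)².
S = 5.67×10⁻⁸·(10300)⁴·(2.28×10⁸/3.89×10¹⁰)² = 21920 W/m².
For an isothermal sphere T⁴ = (1−a)S/(4σ) = 9.666×10¹⁰ K⁴.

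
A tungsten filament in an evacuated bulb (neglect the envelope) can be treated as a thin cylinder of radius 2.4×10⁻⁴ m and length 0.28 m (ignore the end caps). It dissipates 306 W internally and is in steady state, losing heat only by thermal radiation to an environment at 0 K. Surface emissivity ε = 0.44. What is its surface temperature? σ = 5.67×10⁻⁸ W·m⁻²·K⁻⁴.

Steady state: internal power = radiated power, P = εσA T⁴.
Radiating area A = 2πrL = 4.222×10⁻⁴ m².
T⁴ = P/(εσA) = 306/(0.44·5.67×10⁻⁸·4.222×10⁻⁴) = 2.905×10¹³ K⁴.
T = (2.905×10¹³)^(1/4).

T ≈ 2320 K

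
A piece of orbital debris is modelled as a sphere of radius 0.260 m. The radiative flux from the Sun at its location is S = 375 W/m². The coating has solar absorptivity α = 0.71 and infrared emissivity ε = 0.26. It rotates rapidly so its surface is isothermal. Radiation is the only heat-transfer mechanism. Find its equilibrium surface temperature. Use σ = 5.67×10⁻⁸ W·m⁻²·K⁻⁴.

At equilibrium, absorbed power = emitted power.
Absorbing cross-section = πr² = 0.2124 m²; emitting surface = 4πr² = 0.8495 m² (ratio 4).
αS·A_cross = εσ·A_surf·T⁴  ⇒  T⁴ = αS/(ε·4σ).
T⁴ = 0.710·375/(0.26·4·5.67×10⁻⁸) = 4.515×10⁹ K⁴.
T = (4.515×10⁹)^(1/4).

T ≈ 259 K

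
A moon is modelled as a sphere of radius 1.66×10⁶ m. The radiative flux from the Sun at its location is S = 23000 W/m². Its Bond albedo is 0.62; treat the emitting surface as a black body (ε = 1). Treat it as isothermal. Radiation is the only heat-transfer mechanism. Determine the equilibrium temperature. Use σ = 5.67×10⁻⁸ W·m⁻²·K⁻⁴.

T ≈ 443 K

At equilibrium, absorbed power = emitted power.
Absorbing cross-section = πr² = 8.657×10¹² m²; emitting surface = 4πr² = 3.463×10¹³ m² (ratio 4).
(1−a)S·A_cross = εσ·A_surf·T⁴  ⇒  T⁴ = (1−a)S/(4σ).
T⁴ = 0.380·23000/(4·5.67×10⁻⁸) = 3.854×10¹⁰ K⁴.
T = (3.854×10¹⁰)^(1/4).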